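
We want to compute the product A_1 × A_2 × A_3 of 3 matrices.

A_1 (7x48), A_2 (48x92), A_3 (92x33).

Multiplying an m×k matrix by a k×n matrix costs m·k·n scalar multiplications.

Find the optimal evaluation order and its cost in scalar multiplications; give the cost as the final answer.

(A_1 × (A_2 × A_3)): cost 156816.
((A_1 × A_2) × A_3): cost 52164.
Optimal: ((A_1 × A_2) × A_3) with cost 52164.

52164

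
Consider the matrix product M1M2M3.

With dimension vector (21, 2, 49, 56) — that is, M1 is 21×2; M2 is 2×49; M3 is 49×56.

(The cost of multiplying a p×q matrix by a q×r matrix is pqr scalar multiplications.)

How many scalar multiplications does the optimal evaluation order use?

7840

Order (M1(M2M3)): (M2M3): 2×49 by 49×56 → 2×56, cost 2·49·56 = 5488; (M1(M2M3)): 21×2 by 2×56 → 21×56, cost 21·2·56 = 2352; cumulative 7840. Total 7840.
Order ((M1M2)M3): (M1M2): 21×2 by 2×49 → 21×49, cost 21·2·49 = 2058; ((M1M2)M3): 21×49 by 49×56 → 21×56, cost 21·49·56 = 57624; cumulative 59682. Total 59682.
Minimum: 7840.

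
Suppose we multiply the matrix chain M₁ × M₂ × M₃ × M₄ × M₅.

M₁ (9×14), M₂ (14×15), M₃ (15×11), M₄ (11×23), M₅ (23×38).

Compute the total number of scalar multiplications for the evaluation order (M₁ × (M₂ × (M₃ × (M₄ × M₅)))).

28652

(M₄ × M₅): 11×23 by 23×38 → 11×38, cost 11·23·38 = 9614
(M₃ × (M₄ × M₅)): 15×11 by 11×38 → 15×38, cost 15·11·38 = 6270; cumulative 15884
(M₂ × (M₃ × (M₄ × M₅))): 14×15 by 15×38 → 14×38, cost 14·15·38 = 7980; cumulative 23864
(M₁ × (M₂ × (M₃ × (M₄ × M₅)))): 9×14 by 14×38 → 9×38, cost 9·14·38 = 4788; cumulative 28652
Total: 28652 scalar multiplications.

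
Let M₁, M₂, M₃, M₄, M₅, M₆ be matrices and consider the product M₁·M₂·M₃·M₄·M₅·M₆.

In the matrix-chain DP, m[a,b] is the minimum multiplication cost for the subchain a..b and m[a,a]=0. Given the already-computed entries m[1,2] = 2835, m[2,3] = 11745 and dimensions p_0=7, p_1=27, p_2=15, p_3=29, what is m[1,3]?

m[1,3] = min over k∈[1,2] of m[1,k]+m[k+1,3]+p_{0}·p_k·p_{3}.
k=1: 0 + 11745 + 7·27·29 = 17226; k=2: 2835 + 0 + 7·15·29 = 5880.
Minimum: 5880 at k=2.

5880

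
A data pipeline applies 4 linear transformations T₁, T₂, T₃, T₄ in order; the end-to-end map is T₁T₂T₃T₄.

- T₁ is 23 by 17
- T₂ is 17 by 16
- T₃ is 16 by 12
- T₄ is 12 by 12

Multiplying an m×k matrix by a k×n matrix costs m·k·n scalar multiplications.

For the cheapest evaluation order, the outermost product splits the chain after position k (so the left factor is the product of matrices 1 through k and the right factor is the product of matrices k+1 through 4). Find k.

1

Adjacent pairs: T₁T₂ = 23·17·16 = 6256; T₂T₃ = 17·16·12 = 3264; T₃T₄ = 16·12·12 = 2304.
Length 3: T₁..T₃: k=1: 0+3264+23·17·12=7956; k=2: 6256+0+23·16·12=10672 → min 7956 | T₂..T₄: k=2: 0+2304+17·16·12=5568; k=3: 3264+0+17·12·12=5712 → min 5568.
Top-level splits: k=1: (T₁..T₁)·(T₂..T₄) → 0+5568+23·17·12 = 10260; k=2: (T₁..T₂)·(T₃..T₄) → 6256+2304+23·16·12 = 12976; k=3: (T₁..T₃)·(T₄..T₄) → 7956+0+23·12·12 = 11268.
Best split is after T₁, i.e. k = 1.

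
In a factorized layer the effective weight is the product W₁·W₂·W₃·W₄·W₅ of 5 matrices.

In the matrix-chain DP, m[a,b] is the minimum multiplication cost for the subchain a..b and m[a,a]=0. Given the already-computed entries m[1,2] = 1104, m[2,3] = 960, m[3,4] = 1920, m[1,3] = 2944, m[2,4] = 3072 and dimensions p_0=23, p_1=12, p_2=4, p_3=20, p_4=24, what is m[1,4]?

5232

m[1,4] = min over k∈[1,3] of m[1,k]+m[k+1,4]+p_{0}·p_k·p_{4}.
k=1: 0 + 3072 + 23·12·24 = 9696; k=2: 1104 + 1920 + 23·4·24 = 5232; k=3: 2944 + 0 + 23·20·24 = 13984.
Minimum: 5232 at k=2.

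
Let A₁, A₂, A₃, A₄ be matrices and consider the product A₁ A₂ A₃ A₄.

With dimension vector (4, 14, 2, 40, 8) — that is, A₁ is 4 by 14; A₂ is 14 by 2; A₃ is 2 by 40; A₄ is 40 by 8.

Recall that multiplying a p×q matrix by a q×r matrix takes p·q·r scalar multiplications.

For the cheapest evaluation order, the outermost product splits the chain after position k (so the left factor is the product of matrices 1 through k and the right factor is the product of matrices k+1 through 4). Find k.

Adjacent pairs: A₁A₂ = 4·14·2 = 112; A₂A₃ = 14·2·40 = 1120; A₃A₄ = 2·40·8 = 640.
Length 3: A₁..A₃: k=1: 0+1120+4·14·40=3360; k=2: 112+0+4·2·40=432 → min 432 | A₂..A₄: k=2: 0+640+14·2·8=864; k=3: 1120+0+14·40·8=5600 → min 864.
Top-level splits: k=1: (A₁..A₁)·(A₂..A₄) → 0+864+4·14·8 = 1312; k=2: (A₁..A₂)·(A₃..A₄) → 112+640+4·2·8 = 816; k=3: (A₁..A₃)·(A₄..A₄) → 432+0+4·40·8 = 1712.
Best split is after A₂, i.e. k = 2.

2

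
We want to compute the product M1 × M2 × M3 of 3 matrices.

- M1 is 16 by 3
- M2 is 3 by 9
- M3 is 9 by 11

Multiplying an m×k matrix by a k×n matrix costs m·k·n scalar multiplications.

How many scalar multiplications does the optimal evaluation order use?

825

Order (M1 × (M2 × M3)): (M2 × M3): 3×9 by 9×11 → 3×11, cost 3·9·11 = 297; (M1 × (M2 × M3)): 16×3 by 3×11 → 16×11, cost 16·3·11 = 528; cumulative 825. Total 825.
Order ((M1 × M2) × M3): (M1 × M2): 16×3 by 3×9 → 16×9, cost 16·3·9 = 432; ((M1 × M2) × M3): 16×9 by 9×11 → 16×11, cost 16·9·11 = 1584; cumulative 2016. Total 2016.
Minimum: 825.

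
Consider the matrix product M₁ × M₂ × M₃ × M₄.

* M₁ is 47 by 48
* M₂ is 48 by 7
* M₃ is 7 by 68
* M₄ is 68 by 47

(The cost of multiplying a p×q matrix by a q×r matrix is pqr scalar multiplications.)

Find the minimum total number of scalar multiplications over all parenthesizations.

53627

Adjacent pairs: M₁M₂ = 47·48·7 = 15792; M₂M₃ = 48·7·68 = 22848; M₃M₄ = 7·68·47 = 22372.
Length 3: M₁..M₃: k=1: 0+22848+47·48·68=176256; k=2: 15792+0+47·7·68=38164 → min 38164 | M₂..M₄: k=2: 0+22372+48·7·47=38164; k=3: 22848+0+48·68·47=176256 → min 38164.
Length 4: M₁..M₄: k=1: 0+38164+47·48·47=144196; k=2: 15792+22372+47·7·47=53627; k=3: 38164+0+47·68·47=188376 → min 53627.
Optimal order: ((M₁ × M₂) × (M₃ × M₄)) with cost 53627.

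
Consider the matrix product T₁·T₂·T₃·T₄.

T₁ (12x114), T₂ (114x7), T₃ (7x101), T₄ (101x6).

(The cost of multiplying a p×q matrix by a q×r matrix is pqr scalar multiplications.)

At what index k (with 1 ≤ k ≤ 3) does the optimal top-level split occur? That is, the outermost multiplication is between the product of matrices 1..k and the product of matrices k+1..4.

Adjacent pairs: T₁T₂ = 12·114·7 = 9576; T₂T₃ = 114·7·101 = 80598; T₃T₄ = 7·101·6 = 4242.
Length 3: T₁..T₃: k=1: 0+80598+12·114·101=218766; k=2: 9576+0+12·7·101=18060 → min 18060 | T₂..T₄: k=2: 0+4242+114·7·6=9030; k=3: 80598+0+114·101·6=149682 → min 9030.
Top-level splits: k=1: (T₁..T₁)·(T₂..T₄) → 0+9030+12·114·6 = 17238; k=2: (T₁..T₂)·(T₃..T₄) → 9576+4242+12·7·6 = 14322; k=3: (T₁..T₃)·(T₄..T₄) → 18060+0+12·101·6 = 25332.
Best split is after T₂, i.e. k = 2.

2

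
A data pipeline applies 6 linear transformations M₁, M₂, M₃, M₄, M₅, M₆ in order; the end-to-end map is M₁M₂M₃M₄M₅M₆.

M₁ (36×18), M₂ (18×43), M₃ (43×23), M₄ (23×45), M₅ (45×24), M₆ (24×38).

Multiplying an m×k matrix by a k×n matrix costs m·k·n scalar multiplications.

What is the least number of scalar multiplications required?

Adjacent pairs: M₁M₂ = 36·18·43 = 27864; M₂M₃ = 18·43·23 = 17802; M₃M₄ = 43·23·45 = 44505; M₄M₅ = 23·45·24 = 24840; M₅M₆ = 45·24·38 = 41040.
Length 3: M₁..M₃: k=1: 0+17802+36·18·23=32706; k=2: 27864+0+36·43·23=63468 → min 32706 | M₂..M₄: k=2: 0+44505+18·43·45=79335; k=3: 17802+0+18·23·45=36432 → min 36432 | M₃..M₅: k=3: 0+24840+43·23·24=48576; k=4: 44505+0+43·45·24=90945 → min 48576 | M₄..M₆: k=4: 0+41040+23·45·38=80370; k=5: 24840+0+23·24·38=45816 → min 45816.
Length 4: M₁..M₄: k=1: 0+36432+36·18·45=65592; k=2: 27864+44505+36·43·45=142029; k=3: 32706+0+36·23·45=69966 → min 65592 | M₂..M₅: k=2: 0+48576+18·43·24=67152; k=3: 17802+24840+18·23·24=52578; k=4: 36432+0+18·45·24=55872 → min 52578 | M₃..M₆: k=3: 0+45816+43·23·38=83398; k=4: 44505+41040+43·45·38=159075; k=5: 48576+0+43·24·38=87792 → min 83398.
Length 5: M₁..M₅: k=1: 0+52578+36·18·24=68130; k=2: 27864+48576+36·43·24=113592; k=3: 32706+24840+36·23·24=77418; k=4: 65592+0+36·45·24=104472 → min 68130 | M₂..M₆: k=2: 0+83398+18·43·38=112810; k=3: 17802+45816+18·23·38=79350; k=4: 36432+41040+18·45·38=108252; k=5: 52578+0+18·24·38=68994 → min 68994.
Length 6: M₁..M₆: k=1: 0+68994+36·18·38=93618; k=2: 27864+83398+36·43·38=170086; k=3: 32706+45816+36·23·38=109986; k=4: 65592+41040+36·45·38=168192; k=5: 68130+0+36·24·38=100962 → min 93618.
Optimal order: (M₁(((M₂M₃)(M₄M₅))M₆)) with cost 93618.

93618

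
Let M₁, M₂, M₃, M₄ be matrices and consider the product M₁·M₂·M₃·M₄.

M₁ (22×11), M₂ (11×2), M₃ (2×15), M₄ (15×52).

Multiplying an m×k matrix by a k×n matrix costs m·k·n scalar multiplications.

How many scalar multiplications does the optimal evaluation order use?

4332

Adjacent pairs: M₁M₂ = 22·11·2 = 484; M₂M₃ = 11·2·15 = 330; M₃M₄ = 2·15·52 = 1560.
Length 3: M₁..M₃: k=1: 0+330+22·11·15=3960; k=2: 484+0+22·2·15=1144 → min 1144 | M₂..M₄: k=2: 0+1560+11·2·52=2704; k=3: 330+0+11·15·52=8910 → min 2704.
Length 4: M₁..M₄: k=1: 0+2704+22·11·52=15288; k=2: 484+1560+22·2·52=4332; k=3: 1144+0+22·15·52=18304 → min 4332.
Optimal order: ((M₁·M₂)·(M₃·M₄)) with cost 4332.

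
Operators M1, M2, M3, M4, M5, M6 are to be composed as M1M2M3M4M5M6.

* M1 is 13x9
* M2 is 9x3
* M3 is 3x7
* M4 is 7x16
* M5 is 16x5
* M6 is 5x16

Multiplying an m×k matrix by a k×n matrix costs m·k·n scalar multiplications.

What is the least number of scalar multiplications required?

1791

Adjacent pairs: M1M2 = 13·9·3 = 351; M2M3 = 9·3·7 = 189; M3M4 = 3·7·16 = 336; M4M5 = 7·16·5 = 560; M5M6 = 16·5·16 = 1280.
Length 3: M1..M3: k=1: 0+189+13·9·7=1008; k=2: 351+0+13·3·7=624 → min 624 | M2..M4: k=2: 0+336+9·3·16=768; k=3: 189+0+9·7·16=1197 → min 768 | M3..M5: k=3: 0+560+3·7·5=665; k=4: 336+0+3·16·5=576 → min 576 | M4..M6: k=4: 0+1280+7·16·16=3072; k=5: 560+0+7·5·16=1120 → min 1120.
Length 4: M1..M4: k=1: 0+768+13·9·16=2640; k=2: 351+336+13·3·16=1311; k=3: 624+0+13·7·16=2080 → min 1311 | M2..M5: k=2: 0+576+9·3·5=711; k=3: 189+560+9·7·5=1064; k=4: 768+0+9·16·5=1488 → min 711 | M3..M6: k=3: 0+1120+3·7·16=1456; k=4: 336+1280+3·16·16=2384; k=5: 576+0+3·5·16=816 → min 816.
Length 5: M1..M5: k=1: 0+711+13·9·5=1296; k=2: 351+576+13·3·5=1122; k=3: 624+560+13·7·5=1639; k=4: 1311+0+13·16·5=2351 → min 1122 | M2..M6: k=2: 0+816+9·3·16=1248; k=3: 189+1120+9·7·16=2317; k=4: 768+1280+9·16·16=4352; k=5: 711+0+9·5·16=1431 → min 1248.
Length 6: M1..M6: k=1: 0+1248+13·9·16=3120; k=2: 351+816+13·3·16=1791; k=3: 624+1120+13·7·16=3200; k=4: 1311+1280+13·16·16=5919; k=5: 1122+0+13·5·16=2162 → min 1791.
Optimal order: ((M1M2)(((M3M4)M5)M6)) with cost 1791.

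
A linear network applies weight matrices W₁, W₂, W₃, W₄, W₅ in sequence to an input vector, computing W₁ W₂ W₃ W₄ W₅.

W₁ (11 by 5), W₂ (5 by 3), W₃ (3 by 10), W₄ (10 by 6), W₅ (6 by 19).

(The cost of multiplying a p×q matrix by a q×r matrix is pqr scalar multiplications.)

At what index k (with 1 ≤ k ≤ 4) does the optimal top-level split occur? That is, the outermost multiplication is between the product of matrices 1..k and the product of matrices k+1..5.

Adjacent pairs: W₁W₂ = 11·5·3 = 165; W₂W₃ = 5·3·10 = 150; W₃W₄ = 3·10·6 = 180; W₄W₅ = 10·6·19 = 1140.
Length 3: W₁..W₃: k=1: 0+150+11·5·10=700; k=2: 165+0+11·3·10=495 → min 495 | W₂..W₄: k=2: 0+180+5·3·6=270; k=3: 150+0+5·10·6=450 → min 270 | W₃..W₅: k=3: 0+1140+3·10·19=1710; k=4: 180+0+3·6·19=522 → min 522.
Length 4: W₁..W₄: k=1: 0+270+11·5·6=600; k=2: 165+180+11·3·6=543; k=3: 495+0+11·10·6=1155 → min 543 | W₂..W₅: k=2: 0+522+5·3·19=807; k=3: 150+1140+5·10·19=2240; k=4: 270+0+5·6·19=840 → min 807.
Top-level splits: k=1: (W₁..W₁)·(W₂..W₅) → 0+807+11·5·19 = 1852; k=2: (W₁..W₂)·(W₃..W₅) → 165+522+11·3·19 = 1314; k=3: (W₁..W₃)·(W₄..W₅) → 495+1140+11·10·19 = 3725; k=4: (W₁..W₄)·(W₅..W₅) → 543+0+11·6·19 = 1797.
Best split is after W₂, i.e. k = 2.

2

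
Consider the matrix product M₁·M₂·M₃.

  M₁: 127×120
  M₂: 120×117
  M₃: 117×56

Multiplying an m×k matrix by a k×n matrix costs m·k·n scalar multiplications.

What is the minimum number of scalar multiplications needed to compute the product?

1639680

Order (M₁·(M₂·M₃)): (M₂·M₃): 120×117 by 117×56 → 120×56, cost 120·117·56 = 786240; (M₁·(M₂·M₃)): 127×120 by 120×56 → 127×56, cost 127·120·56 = 853440; cumulative 1639680. Total 1639680.
Order ((M₁·M₂)·M₃): (M₁·M₂): 127×120 by 120×117 → 127×117, cost 127·120·117 = 1783080; ((M₁·M₂)·M₃): 127×117 by 117×56 → 127×56, cost 127·117·56 = 832104; cumulative 2615184. Total 2615184.
Minimum: 1639680.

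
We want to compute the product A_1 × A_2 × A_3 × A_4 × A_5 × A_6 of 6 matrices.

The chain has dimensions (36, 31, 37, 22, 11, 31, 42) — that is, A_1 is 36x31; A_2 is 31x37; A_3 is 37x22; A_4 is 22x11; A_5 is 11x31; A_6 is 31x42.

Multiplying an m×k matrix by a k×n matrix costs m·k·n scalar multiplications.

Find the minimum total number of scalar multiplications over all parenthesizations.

64801

Adjacent pairs: A_1A_2 = 36·31·37 = 41292; A_2A_3 = 31·37·22 = 25234; A_3A_4 = 37·22·11 = 8954; A_4A_5 = 22·11·31 = 7502; A_5A_6 = 11·31·42 = 14322.
Length 3: A_1..A_3: k=1: 0+25234+36·31·22=49786; k=2: 41292+0+36·37·22=70596 → min 49786 | A_2..A_4: k=2: 0+8954+31·37·11=21571; k=3: 25234+0+31·22·11=32736 → min 21571 | A_3..A_5: k=3: 0+7502+37·22·31=32736; k=4: 8954+0+37·11·31=21571 → min 21571 | A_4..A_6: k=4: 0+14322+22·11·42=24486; k=5: 7502+0+22·31·42=36146 → min 24486.
Length 4: A_1..A_4: k=1: 0+21571+36·31·11=33847; k=2: 41292+8954+36·37·11=64898; k=3: 49786+0+36·22·11=58498 → min 33847 | A_2..A_5: k=2: 0+21571+31·37·31=57128; k=3: 25234+7502+31·22·31=53878; k=4: 21571+0+31·11·31=32142 → min 32142 | A_3..A_6: k=3: 0+24486+37·22·42=58674; k=4: 8954+14322+37·11·42=40370; k=5: 21571+0+37·31·42=69745 → min 40370.
Length 5: A_1..A_5: k=1: 0+32142+36·31·31=66738; k=2: 41292+21571+36·37·31=104155; k=3: 49786+7502+36·22·31=81840; k=4: 33847+0+36·11·31=46123 → min 46123 | A_2..A_6: k=2: 0+40370+31·37·42=88544; k=3: 25234+24486+31·22·42=78364; k=4: 21571+14322+31·11·42=50215; k=5: 32142+0+31·31·42=72504 → min 50215.
Length 6: A_1..A_6: k=1: 0+50215+36·31·42=97087; k=2: 41292+40370+36·37·42=137606; k=3: 49786+24486+36·22·42=107536; k=4: 33847+14322+36·11·42=64801; k=5: 46123+0+36·31·42=92995 → min 64801.
Optimal order: ((A_1 × (A_2 × (A_3 × A_4))) × (A_5 × A_6)) with cost 64801.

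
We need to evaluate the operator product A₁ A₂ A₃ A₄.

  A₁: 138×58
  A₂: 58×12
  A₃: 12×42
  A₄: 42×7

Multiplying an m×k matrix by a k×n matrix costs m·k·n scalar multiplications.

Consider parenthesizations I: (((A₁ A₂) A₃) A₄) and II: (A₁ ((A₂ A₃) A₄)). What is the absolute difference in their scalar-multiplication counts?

103860

Order I = (((A₁ A₂) A₃) A₄): (A₁ A₂): 138×58 by 58×12 → 138×12, cost 138·58·12 = 96048; ((A₁ A₂) A₃): 138×12 by 12×42 → 138×42, cost 138·12·42 = 69552; cumulative 165600; (((A₁ A₂) A₃) A₄): 138×42 by 42×7 → 138×7, cost 138·42·7 = 40572; cumulative 206172. Total 206172.
Order II = (A₁ ((A₂ A₃) A₄)): (A₂ A₃): 58×12 by 12×42 → 58×42, cost 58·12·42 = 29232; ((A₂ A₃) A₄): 58×42 by 42×7 → 58×7, cost 58·42·7 = 17052; cumulative 46284; (A₁ ((A₂ A₃) A₄)): 138×58 by 58×7 → 138×7, cost 138·58·7 = 56028; cumulative 102312. Total 102312.
Difference: |206172 − 102312| = 103860.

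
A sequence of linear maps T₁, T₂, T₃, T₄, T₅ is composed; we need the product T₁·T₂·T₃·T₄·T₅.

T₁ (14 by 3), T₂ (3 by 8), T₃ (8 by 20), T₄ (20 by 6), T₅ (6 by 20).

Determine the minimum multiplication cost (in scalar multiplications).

2040

Adjacent pairs: T₁T₂ = 14·3·8 = 336; T₂T₃ = 3·8·20 = 480; T₃T₄ = 8·20·6 = 960; T₄T₅ = 20·6·20 = 2400.
Length 3: T₁..T₃: k=1: 0+480+14·3·20=1320; k=2: 336+0+14·8·20=2576 → min 1320 | T₂..T₄: k=2: 0+960+3·8·6=1104; k=3: 480+0+3·20·6=840 → min 840 | T₃..T₅: k=3: 0+2400+8·20·20=5600; k=4: 960+0+8·6·20=1920 → min 1920.
Length 4: T₁..T₄: k=1: 0+840+14·3·6=1092; k=2: 336+960+14·8·6=1968; k=3: 1320+0+14·20·6=3000 → min 1092 | T₂..T₅: k=2: 0+1920+3·8·20=2400; k=3: 480+2400+3·20·20=4080; k=4: 840+0+3·6·20=1200 → min 1200.
Length 5: T₁..T₅: k=1: 0+1200+14·3·20=2040; k=2: 336+1920+14·8·20=4496; k=3: 1320+2400+14·20·20=9320; k=4: 1092+0+14·6·20=2772 → min 2040.
Optimal order: (T₁·(((T₂·T₃)·T₄)·T₅)) with cost 2040.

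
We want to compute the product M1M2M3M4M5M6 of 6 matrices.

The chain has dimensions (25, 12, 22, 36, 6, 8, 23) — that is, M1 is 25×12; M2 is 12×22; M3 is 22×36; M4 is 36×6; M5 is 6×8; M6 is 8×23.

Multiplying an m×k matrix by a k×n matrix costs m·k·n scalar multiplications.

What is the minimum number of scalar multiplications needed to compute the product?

Adjacent pairs: M1M2 = 25·12·22 = 6600; M2M3 = 12·22·36 = 9504; M3M4 = 22·36·6 = 4752; M4M5 = 36·6·8 = 1728; M5M6 = 6·8·23 = 1104.
Length 3: M1..M3: k=1: 0+9504+25·12·36=20304; k=2: 6600+0+25·22·36=26400 → min 20304 | M2..M4: k=2: 0+4752+12·22·6=6336; k=3: 9504+0+12·36·6=12096 → min 6336 | M3..M5: k=3: 0+1728+22·36·8=8064; k=4: 4752+0+22·6·8=5808 → min 5808 | M4..M6: k=4: 0+1104+36·6·23=6072; k=5: 1728+0+36·8·23=8352 → min 6072.
Length 4: M1..M4: k=1: 0+6336+25·12·6=8136; k=2: 6600+4752+25·22·6=14652; k=3: 20304+0+25·36·6=25704 → min 8136 | M2..M5: k=2: 0+5808+12·22·8=7920; k=3: 9504+1728+12·36·8=14688; k=4: 6336+0+12·6·8=6912 → min 6912 | M3..M6: k=3: 0+6072+22·36·23=24288; k=4: 4752+1104+22·6·23=8892; k=5: 5808+0+22·8·23=9856 → min 8892.
Length 5: M1..M5: k=1: 0+6912+25·12·8=9312; k=2: 6600+5808+25·22·8=16808; k=3: 20304+1728+25·36·8=29232; k=4: 8136+0+25·6·8=9336 → min 9312 | M2..M6: k=2: 0+8892+12·22·23=14964; k=3: 9504+6072+12·36·23=25512; k=4: 6336+1104+12·6·23=9096; k=5: 6912+0+12·8·23=9120 → min 9096.
Length 6: M1..M6: k=1: 0+9096+25·12·23=15996; k=2: 6600+8892+25·22·23=28142; k=3: 20304+6072+25·36·23=47076; k=4: 8136+1104+25·6·23=12690; k=5: 9312+0+25·8·23=13912 → min 12690.
Optimal order: ((M1(M2(M3M4)))(M5M6)) with cost 12690.

12690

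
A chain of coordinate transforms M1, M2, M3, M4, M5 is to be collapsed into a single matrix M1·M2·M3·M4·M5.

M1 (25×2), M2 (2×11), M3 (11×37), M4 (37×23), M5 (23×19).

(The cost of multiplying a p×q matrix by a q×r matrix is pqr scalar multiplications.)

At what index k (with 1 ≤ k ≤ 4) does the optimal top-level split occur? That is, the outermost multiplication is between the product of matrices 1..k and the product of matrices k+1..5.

1

Adjacent pairs: M1M2 = 25·2·11 = 550; M2M3 = 2·11·37 = 814; M3M4 = 11·37·23 = 9361; M4M5 = 37·23·19 = 16169.
Length 3: M1..M3: k=1: 0+814+25·2·37=2664; k=2: 550+0+25·11·37=10725 → min 2664 | M2..M4: k=2: 0+9361+2·11·23=9867; k=3: 814+0+2·37·23=2516 → min 2516 | M3..M5: k=3: 0+16169+11·37·19=23902; k=4: 9361+0+11·23·19=14168 → min 14168.
Length 4: M1..M4: k=1: 0+2516+25·2·23=3666; k=2: 550+9361+25·11·23=16236; k=3: 2664+0+25·37·23=23939 → min 3666 | M2..M5: k=2: 0+14168+2·11·19=14586; k=3: 814+16169+2·37·19=18389; k=4: 2516+0+2·23·19=3390 → min 3390.
Top-level splits: k=1: (M1..M1)·(M2..M5) → 0+3390+25·2·19 = 4340; k=2: (M1..M2)·(M3..M5) → 550+14168+25·11·19 = 19943; k=3: (M1..M3)·(M4..M5) → 2664+16169+25·37·19 = 36408; k=4: (M1..M4)·(M5..M5) → 3666+0+25·23·19 = 14591.
Best split is after M1, i.e. k = 1.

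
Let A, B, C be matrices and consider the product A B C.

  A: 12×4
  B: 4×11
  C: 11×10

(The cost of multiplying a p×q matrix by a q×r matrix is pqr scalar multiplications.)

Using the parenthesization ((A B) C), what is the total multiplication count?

(A B): 12×4 by 4×11 → 12×11, cost 12·4·11 = 528
((A B) C): 12×11 by 11×10 → 12×10, cost 12·11·10 = 1320; cumulative 1848
Total: 1848 scalar multiplications.

1848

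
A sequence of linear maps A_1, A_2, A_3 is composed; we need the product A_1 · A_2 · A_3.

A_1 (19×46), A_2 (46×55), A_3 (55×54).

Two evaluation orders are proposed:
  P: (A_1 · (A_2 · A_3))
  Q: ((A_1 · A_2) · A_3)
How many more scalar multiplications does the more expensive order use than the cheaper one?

79316

Order P = (A_1 · (A_2 · A_3)): (A_2 · A_3): 46×55 by 55×54 → 46×54, cost 46·55·54 = 136620; (A_1 · (A_2 · A_3)): 19×46 by 46×54 → 19×54, cost 19·46·54 = 47196; cumulative 183816. Total 183816.
Order Q = ((A_1 · A_2) · A_3): (A_1 · A_2): 19×46 by 46×55 → 19×55, cost 19·46·55 = 48070; ((A_1 · A_2) · A_3): 19×55 by 55×54 → 19×54, cost 19·55·54 = 56430; cumulative 104500. Total 104500.
Difference: |183816 − 104500| = 79316.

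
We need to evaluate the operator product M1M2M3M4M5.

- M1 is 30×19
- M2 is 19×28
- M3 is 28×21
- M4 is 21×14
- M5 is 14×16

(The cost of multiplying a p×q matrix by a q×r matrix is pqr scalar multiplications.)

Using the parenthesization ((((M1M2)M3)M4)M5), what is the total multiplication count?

(M1M2): 30×19 by 19×28 → 30×28, cost 30·19·28 = 15960
((M1M2)M3): 30×28 by 28×21 → 30×21, cost 30·28·21 = 17640; cumulative 33600
(((M1M2)M3)M4): 30×21 by 21×14 → 30×14, cost 30·21·14 = 8820; cumulative 42420
((((M1M2)M3)M4)M5): 30×14 by 14×16 → 30×16, cost 30·14·16 = 6720; cumulative 49140
Total: 49140 scalar multiplications.

49140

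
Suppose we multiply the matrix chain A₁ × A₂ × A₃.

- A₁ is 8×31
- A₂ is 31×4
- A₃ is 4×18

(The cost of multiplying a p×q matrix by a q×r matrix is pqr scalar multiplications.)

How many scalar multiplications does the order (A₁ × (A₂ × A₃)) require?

6696

(A₂ × A₃): 31×4 by 4×18 → 31×18, cost 31·4·18 = 2232
(A₁ × (A₂ × A₃)): 8×31 by 31×18 → 8×18, cost 8·31·18 = 4464; cumulative 6696
Total: 6696 scalar multiplications.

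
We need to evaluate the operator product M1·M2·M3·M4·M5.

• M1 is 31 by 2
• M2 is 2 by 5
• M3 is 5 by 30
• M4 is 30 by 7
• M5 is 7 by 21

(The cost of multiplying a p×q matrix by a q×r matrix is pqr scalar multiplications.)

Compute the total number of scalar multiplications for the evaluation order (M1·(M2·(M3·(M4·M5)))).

(M4·M5): 30×7 by 7×21 → 30×21, cost 30·7·21 = 4410
(M3·(M4·M5)): 5×30 by 30×21 → 5×21, cost 5·30·21 = 3150; cumulative 7560
(M2·(M3·(M4·M5))): 2×5 by 5×21 → 2×21, cost 2·5·21 = 210; cumulative 7770
(M1·(M2·(M3·(M4·M5)))): 31×2 by 2×21 → 31×21, cost 31·2·21 = 1302; cumulative 9072
Total: 9072 scalar multiplications.

9072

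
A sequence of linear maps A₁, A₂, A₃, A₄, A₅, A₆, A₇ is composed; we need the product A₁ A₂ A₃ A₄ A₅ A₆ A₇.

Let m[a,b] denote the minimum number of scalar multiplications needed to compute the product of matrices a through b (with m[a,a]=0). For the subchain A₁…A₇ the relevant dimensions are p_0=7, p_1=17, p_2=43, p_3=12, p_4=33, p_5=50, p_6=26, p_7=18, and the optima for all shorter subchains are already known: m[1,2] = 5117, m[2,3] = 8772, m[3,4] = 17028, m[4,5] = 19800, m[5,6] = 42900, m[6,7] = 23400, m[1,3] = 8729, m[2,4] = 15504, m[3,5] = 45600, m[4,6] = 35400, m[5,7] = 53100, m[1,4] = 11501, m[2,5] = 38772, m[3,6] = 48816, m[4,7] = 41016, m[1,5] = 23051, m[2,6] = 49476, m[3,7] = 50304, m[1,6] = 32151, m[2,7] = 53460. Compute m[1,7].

35427

m[1,7] = min over k∈[1,6] of m[1,k]+m[k+1,7]+p_{0}·p_k·p_{7}.
k=1: 0 + 53460 + 7·17·18 = 55602; k=2: 5117 + 50304 + 7·43·18 = 60839; k=3: 8729 + 41016 + 7·12·18 = 51257; k=4: 11501 + 53100 + 7·33·18 = 68759; k=5: 23051 + 23400 + 7·50·18 = 52751; k=6: 32151 + 0 + 7·26·18 = 35427.
Minimum: 35427 at k=6.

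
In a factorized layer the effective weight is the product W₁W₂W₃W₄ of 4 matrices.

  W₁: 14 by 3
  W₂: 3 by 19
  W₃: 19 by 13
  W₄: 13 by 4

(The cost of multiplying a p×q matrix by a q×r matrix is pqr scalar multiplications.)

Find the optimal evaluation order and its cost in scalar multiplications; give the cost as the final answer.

Adjacent pairs: W₁W₂ = 14·3·19 = 798; W₂W₃ = 3·19·13 = 741; W₃W₄ = 19·13·4 = 988.
Length 3: W₁..W₃: k=1: 0+741+14·3·13=1287; k=2: 798+0+14·19·13=4256 → min 1287 | W₂..W₄: k=2: 0+988+3·19·4=1216; k=3: 741+0+3·13·4=897 → min 897.
Length 4: W₁..W₄: k=1: 0+897+14·3·4=1065; k=2: 798+988+14·19·4=2850; k=3: 1287+0+14·13·4=2015 → min 1065.
Optimal parenthesization: (W₁((W₂W₃)W₄)) with cost 1065.

1065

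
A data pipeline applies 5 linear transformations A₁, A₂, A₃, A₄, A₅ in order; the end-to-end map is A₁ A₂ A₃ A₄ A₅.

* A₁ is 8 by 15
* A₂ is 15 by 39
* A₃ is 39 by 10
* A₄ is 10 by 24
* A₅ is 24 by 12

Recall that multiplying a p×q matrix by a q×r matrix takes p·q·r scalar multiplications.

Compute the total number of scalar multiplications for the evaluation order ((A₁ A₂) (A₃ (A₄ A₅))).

(A₁ A₂): 8×15 by 15×39 → 8×39, cost 8·15·39 = 4680
(A₄ A₅): 10×24 by 24×12 → 10×12, cost 10·24·12 = 2880
(A₃ (A₄ A₅)): 39×10 by 10×12 → 39×12, cost 39·10·12 = 4680; cumulative 7560
((A₁ A₂) (A₃ (A₄ A₅))): 8×39 by 39×12 → 8×12, cost 8·39·12 = 3744; cumulative 15984
Total: 15984 scalar multiplications.

15984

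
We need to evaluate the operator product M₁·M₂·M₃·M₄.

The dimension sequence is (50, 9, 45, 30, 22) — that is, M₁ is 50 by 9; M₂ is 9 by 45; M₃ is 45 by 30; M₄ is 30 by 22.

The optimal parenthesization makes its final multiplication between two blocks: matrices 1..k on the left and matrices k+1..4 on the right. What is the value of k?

1

Adjacent pairs: M₁M₂ = 50·9·45 = 20250; M₂M₃ = 9·45·30 = 12150; M₃M₄ = 45·30·22 = 29700.
Length 3: M₁..M₃: k=1: 0+12150+50·9·30=25650; k=2: 20250+0+50·45·30=87750 → min 25650 | M₂..M₄: k=2: 0+29700+9·45·22=38610; k=3: 12150+0+9·30·22=18090 → min 18090.
Top-level splits: k=1: (M₁..M₁)·(M₂..M₄) → 0+18090+50·9·22 = 27990; k=2: (M₁..M₂)·(M₃..M₄) → 20250+29700+50·45·22 = 99450; k=3: (M₁..M₃)·(M₄..M₄) → 25650+0+50·30·22 = 58650.
Best split is after M₁, i.e. k = 1.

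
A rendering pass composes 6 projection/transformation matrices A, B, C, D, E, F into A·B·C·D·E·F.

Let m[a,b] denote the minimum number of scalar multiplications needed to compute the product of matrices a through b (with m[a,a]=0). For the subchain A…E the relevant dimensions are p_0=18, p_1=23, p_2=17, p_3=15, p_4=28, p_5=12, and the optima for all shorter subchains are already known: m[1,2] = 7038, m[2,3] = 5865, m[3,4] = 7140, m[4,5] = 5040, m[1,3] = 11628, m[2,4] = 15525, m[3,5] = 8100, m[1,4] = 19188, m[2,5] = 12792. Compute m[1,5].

m[1,5] = min over k∈[1,4] of m[1,k]+m[k+1,5]+p_{0}·p_k·p_{5}.
k=1: 0 + 12792 + 18·23·12 = 17760; k=2: 7038 + 8100 + 18·17·12 = 18810; k=3: 11628 + 5040 + 18·15·12 = 19908; k=4: 19188 + 0 + 18·28·12 = 25236.
Minimum: 17760 at k=1.

17760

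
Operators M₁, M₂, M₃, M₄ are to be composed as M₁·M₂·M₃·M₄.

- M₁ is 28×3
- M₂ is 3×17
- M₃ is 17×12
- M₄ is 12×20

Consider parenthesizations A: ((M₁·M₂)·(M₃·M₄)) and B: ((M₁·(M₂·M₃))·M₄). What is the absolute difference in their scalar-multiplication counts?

Order A = ((M₁·M₂)·(M₃·M₄)): (M₁·M₂): 28×3 by 3×17 → 28×17, cost 28·3·17 = 1428; (M₃·M₄): 17×12 by 12×20 → 17×20, cost 17·12·20 = 4080; ((M₁·M₂)·(M₃·M₄)): 28×17 by 17×20 → 28×20, cost 28·17·20 = 9520; cumulative 15028. Total 15028.
Order B = ((M₁·(M₂·M₃))·M₄): (M₂·M₃): 3×17 by 17×12 → 3×12, cost 3·17·12 = 612; (M₁·(M₂·M₃)): 28×3 by 3×12 → 28×12, cost 28·3·12 = 1008; cumulative 1620; ((M₁·(M₂·M₃))·M₄): 28×12 by 12×20 → 28×20, cost 28·12·20 = 6720; cumulative 8340. Total 8340.
Difference: |15028 − 8340| = 6688.

6688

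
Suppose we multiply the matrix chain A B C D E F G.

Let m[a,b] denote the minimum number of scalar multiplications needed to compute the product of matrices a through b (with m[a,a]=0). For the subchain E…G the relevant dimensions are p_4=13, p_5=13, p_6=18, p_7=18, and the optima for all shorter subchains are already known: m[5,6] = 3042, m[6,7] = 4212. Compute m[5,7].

m[5,7] = min over k∈[5,6] of m[5,k]+m[k+1,7]+p_{4}·p_k·p_{7}.
k=5: 0 + 4212 + 13·13·18 = 7254; k=6: 3042 + 0 + 13·18·18 = 7254.
Minimum: 7254 at k=5.

7254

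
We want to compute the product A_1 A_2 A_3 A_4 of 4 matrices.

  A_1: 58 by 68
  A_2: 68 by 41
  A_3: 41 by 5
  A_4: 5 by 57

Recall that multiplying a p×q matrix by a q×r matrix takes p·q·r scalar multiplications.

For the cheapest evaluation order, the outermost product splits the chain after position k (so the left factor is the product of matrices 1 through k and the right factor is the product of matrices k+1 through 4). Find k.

3

Adjacent pairs: A_1A_2 = 58·68·41 = 161704; A_2A_3 = 68·41·5 = 13940; A_3A_4 = 41·5·57 = 11685.
Length 3: A_1..A_3: k=1: 0+13940+58·68·5=33660; k=2: 161704+0+58·41·5=173594 → min 33660 | A_2..A_4: k=2: 0+11685+68·41·57=170601; k=3: 13940+0+68·5·57=33320 → min 33320.
Top-level splits: k=1: (A_1..A_1)·(A_2..A_4) → 0+33320+58·68·57 = 258128; k=2: (A_1..A_2)·(A_3..A_4) → 161704+11685+58·41·57 = 308935; k=3: (A_1..A_3)·(A_4..A_4) → 33660+0+58·5·57 = 50190.
Best split is after A_3, i.e. k = 3.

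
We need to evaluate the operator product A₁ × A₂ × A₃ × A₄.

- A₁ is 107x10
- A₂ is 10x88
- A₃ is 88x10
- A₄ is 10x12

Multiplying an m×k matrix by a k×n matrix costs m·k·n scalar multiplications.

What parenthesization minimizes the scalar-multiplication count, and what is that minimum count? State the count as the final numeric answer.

22840

Adjacent pairs: A₁A₂ = 107·10·88 = 94160; A₂A₃ = 10·88·10 = 8800; A₃A₄ = 88·10·12 = 10560.
Length 3: A₁..A₃: k=1: 0+8800+107·10·10=19500; k=2: 94160+0+107·88·10=188320 → min 19500 | A₂..A₄: k=2: 0+10560+10·88·12=21120; k=3: 8800+0+10·10·12=10000 → min 10000.
Length 4: A₁..A₄: k=1: 0+10000+107·10·12=22840; k=2: 94160+10560+107·88·12=217712; k=3: 19500+0+107·10·12=32340 → min 22840.
Optimal parenthesization: (A₁ × ((A₂ × A₃) × A₄)) with cost 22840.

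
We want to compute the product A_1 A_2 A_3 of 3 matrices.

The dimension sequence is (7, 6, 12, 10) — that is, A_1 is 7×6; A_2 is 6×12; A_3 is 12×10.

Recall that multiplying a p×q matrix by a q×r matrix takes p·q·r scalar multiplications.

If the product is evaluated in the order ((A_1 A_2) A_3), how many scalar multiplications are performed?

1344

(A_1 A_2): 7×6 by 6×12 → 7×12, cost 7·6·12 = 504
((A_1 A_2) A_3): 7×12 by 12×10 → 7×10, cost 7·12·10 = 840; cumulative 1344
Total: 1344 scalar multiplications.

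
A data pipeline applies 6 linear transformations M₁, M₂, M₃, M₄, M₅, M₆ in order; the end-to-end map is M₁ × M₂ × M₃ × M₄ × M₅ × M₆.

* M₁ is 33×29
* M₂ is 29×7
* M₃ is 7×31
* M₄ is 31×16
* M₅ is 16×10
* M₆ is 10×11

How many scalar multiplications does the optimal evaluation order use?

Adjacent pairs: M₁M₂ = 33·29·7 = 6699; M₂M₃ = 29·7·31 = 6293; M₃M₄ = 7·31·16 = 3472; M₄M₅ = 31·16·10 = 4960; M₅M₆ = 16·10·11 = 1760.
Length 3: M₁..M₃: k=1: 0+6293+33·29·31=35960; k=2: 6699+0+33·7·31=13860 → min 13860 | M₂..M₄: k=2: 0+3472+29·7·16=6720; k=3: 6293+0+29·31·16=20677 → min 6720 | M₃..M₅: k=3: 0+4960+7·31·10=7130; k=4: 3472+0+7·16·10=4592 → min 4592 | M₄..M₆: k=4: 0+1760+31·16·11=7216; k=5: 4960+0+31·10·11=8370 → min 7216.
Length 4: M₁..M₄: k=1: 0+6720+33·29·16=22032; k=2: 6699+3472+33·7·16=13867; k=3: 13860+0+33·31·16=30228 → min 13867 | M₂..M₅: k=2: 0+4592+29·7·10=6622; k=3: 6293+4960+29·31·10=20243; k=4: 6720+0+29·16·10=11360 → min 6622 | M₃..M₆: k=3: 0+7216+7·31·11=9603; k=4: 3472+1760+7·16·11=6464; k=5: 4592+0+7·10·11=5362 → min 5362.
Length 5: M₁..M₅: k=1: 0+6622+33·29·10=16192; k=2: 6699+4592+33·7·10=13601; k=3: 13860+4960+33·31·10=29050; k=4: 13867+0+33·16·10=19147 → min 13601 | M₂..M₆: k=2: 0+5362+29·7·11=7595; k=3: 6293+7216+29·31·11=23398; k=4: 6720+1760+29·16·11=13584; k=5: 6622+0+29·10·11=9812 → min 7595.
Length 6: M₁..M₆: k=1: 0+7595+33·29·11=18122; k=2: 6699+5362+33·7·11=14602; k=3: 13860+7216+33·31·11=32329; k=4: 13867+1760+33·16·11=21435; k=5: 13601+0+33·10·11=17231 → min 14602.
Optimal order: ((M₁ × M₂) × (((M₃ × M₄) × M₅) × M₆)) with cost 14602.

14602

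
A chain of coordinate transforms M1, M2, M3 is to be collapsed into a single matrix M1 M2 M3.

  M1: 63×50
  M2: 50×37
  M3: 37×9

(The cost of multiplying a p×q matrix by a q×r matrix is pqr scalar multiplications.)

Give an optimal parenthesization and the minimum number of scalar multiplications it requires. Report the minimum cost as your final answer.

45000

(M1 (M2 M3)): cost 45000.
((M1 M2) M3): cost 137529.
Optimal: (M1 (M2 M3)) with cost 45000.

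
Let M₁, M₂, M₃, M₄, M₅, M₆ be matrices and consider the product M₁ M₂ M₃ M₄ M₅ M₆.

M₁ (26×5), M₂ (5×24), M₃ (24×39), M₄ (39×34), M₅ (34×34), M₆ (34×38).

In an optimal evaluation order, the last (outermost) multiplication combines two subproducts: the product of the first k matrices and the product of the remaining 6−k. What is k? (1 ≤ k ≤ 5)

1

Adjacent pairs: M₁M₂ = 26·5·24 = 3120; M₂M₃ = 5·24·39 = 4680; M₃M₄ = 24·39·34 = 31824; M₄M₅ = 39·34·34 = 45084; M₅M₆ = 34·34·38 = 43928.
Length 3: M₁..M₃: k=1: 0+4680+26·5·39=9750; k=2: 3120+0+26·24·39=27456 → min 9750 | M₂..M₄: k=2: 0+31824+5·24·34=35904; k=3: 4680+0+5·39·34=11310 → min 11310 | M₃..M₅: k=3: 0+45084+24·39·34=76908; k=4: 31824+0+24·34·34=59568 → min 59568 | M₄..M₆: k=4: 0+43928+39·34·38=94316; k=5: 45084+0+39·34·38=95472 → min 94316.
Length 4: M₁..M₄: k=1: 0+11310+26·5·34=15730; k=2: 3120+31824+26·24·34=56160; k=3: 9750+0+26·39·34=44226 → min 15730 | M₂..M₅: k=2: 0+59568+5·24·34=63648; k=3: 4680+45084+5·39·34=56394; k=4: 11310+0+5·34·34=17090 → min 17090 | M₃..M₆: k=3: 0+94316+24·39·38=129884; k=4: 31824+43928+24·34·38=106760; k=5: 59568+0+24·34·38=90576 → min 90576.
Length 5: M₁..M₅: k=1: 0+17090+26·5·34=21510; k=2: 3120+59568+26·24·34=83904; k=3: 9750+45084+26·39·34=89310; k=4: 15730+0+26·34·34=45786 → min 21510 | M₂..M₆: k=2: 0+90576+5·24·38=95136; k=3: 4680+94316+5·39·38=106406; k=4: 11310+43928+5·34·38=61698; k=5: 17090+0+5·34·38=23550 → min 23550.
Top-level splits: k=1: (M₁..M₁)·(M₂..M₆) → 0+23550+26·5·38 = 28490; k=2: (M₁..M₂)·(M₃..M₆) → 3120+90576+26·24·38 = 117408; k=3: (M₁..M₃)·(M₄..M₆) → 9750+94316+26·39·38 = 142598; k=4: (M₁..M₄)·(M₅..M₆) → 15730+43928+26·34·38 = 93250; k=5: (M₁..M₅)·(M₆..M₆) → 21510+0+26·34·38 = 55102.
Best split is after M₁, i.e. k = 1.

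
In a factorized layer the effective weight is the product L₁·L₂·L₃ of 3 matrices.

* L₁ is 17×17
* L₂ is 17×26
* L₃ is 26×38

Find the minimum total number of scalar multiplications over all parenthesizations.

24310

Order (L₁·(L₂·L₃)): (L₂·L₃): 17×26 by 26×38 → 17×38, cost 17·26·38 = 16796; (L₁·(L₂·L₃)): 17×17 by 17×38 → 17×38, cost 17·17·38 = 10982; cumulative 27778. Total 27778.
Order ((L₁·L₂)·L₃): (L₁·L₂): 17×17 by 17×26 → 17×26, cost 17·17·26 = 7514; ((L₁·L₂)·L₃): 17×26 by 26×38 → 17×38, cost 17·26·38 = 16796; cumulative 24310. Total 24310.
Minimum: 24310.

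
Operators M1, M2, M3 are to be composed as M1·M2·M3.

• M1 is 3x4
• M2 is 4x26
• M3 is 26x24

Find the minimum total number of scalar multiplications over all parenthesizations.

2184

Order (M1·(M2·M3)): (M2·M3): 4×26 by 26×24 → 4×24, cost 4·26·24 = 2496; (M1·(M2·M3)): 3×4 by 4×24 → 3×24, cost 3·4·24 = 288; cumulative 2784. Total 2784.
Order ((M1·M2)·M3): (M1·M2): 3×4 by 4×26 → 3×26, cost 3·4·26 = 312; ((M1·M2)·M3): 3×26 by 26×24 → 3×24, cost 3·26·24 = 1872; cumulative 2184. Total 2184.
Minimum: 2184.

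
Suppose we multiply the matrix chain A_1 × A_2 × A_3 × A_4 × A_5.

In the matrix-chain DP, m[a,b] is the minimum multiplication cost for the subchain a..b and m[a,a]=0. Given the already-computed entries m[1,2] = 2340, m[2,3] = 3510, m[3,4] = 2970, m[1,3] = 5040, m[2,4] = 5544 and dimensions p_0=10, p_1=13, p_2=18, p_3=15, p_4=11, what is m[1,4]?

m[1,4] = min over k∈[1,3] of m[1,k]+m[k+1,4]+p_{0}·p_k·p_{4}.
k=1: 0 + 5544 + 10·13·11 = 6974; k=2: 2340 + 2970 + 10·18·11 = 7290; k=3: 5040 + 0 + 10·15·11 = 6690.
Minimum: 6690 at k=3.

6690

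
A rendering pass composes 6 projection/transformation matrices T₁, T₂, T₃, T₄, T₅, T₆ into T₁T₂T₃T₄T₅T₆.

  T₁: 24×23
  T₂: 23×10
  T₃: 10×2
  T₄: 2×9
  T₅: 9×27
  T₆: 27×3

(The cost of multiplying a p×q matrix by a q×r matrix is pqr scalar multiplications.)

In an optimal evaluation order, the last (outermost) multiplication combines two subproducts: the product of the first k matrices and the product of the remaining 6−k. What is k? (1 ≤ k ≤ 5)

Adjacent pairs: T₁T₂ = 24·23·10 = 5520; T₂T₃ = 23·10·2 = 460; T₃T₄ = 10·2·9 = 180; T₄T₅ = 2·9·27 = 486; T₅T₆ = 9·27·3 = 729.
Length 3: T₁..T₃: k=1: 0+460+24·23·2=1564; k=2: 5520+0+24·10·2=6000 → min 1564 | T₂..T₄: k=2: 0+180+23·10·9=2250; k=3: 460+0+23·2·9=874 → min 874 | T₃..T₅: k=3: 0+486+10·2·27=1026; k=4: 180+0+10·9·27=2610 → min 1026 | T₄..T₆: k=4: 0+729+2·9·3=783; k=5: 486+0+2·27·3=648 → min 648.
Length 4: T₁..T₄: k=1: 0+874+24·23·9=5842; k=2: 5520+180+24·10·9=7860; k=3: 1564+0+24·2·9=1996 → min 1996 | T₂..T₅: k=2: 0+1026+23·10·27=7236; k=3: 460+486+23·2·27=2188; k=4: 874+0+23·9·27=6463 → min 2188 | T₃..T₆: k=3: 0+648+10·2·3=708; k=4: 180+729+10·9·3=1179; k=5: 1026+0+10·27·3=1836 → min 708.
Length 5: T₁..T₅: k=1: 0+2188+24·23·27=17092; k=2: 5520+1026+24·10·27=13026; k=3: 1564+486+24·2·27=3346; k=4: 1996+0+24·9·27=7828 → min 3346 | T₂..T₆: k=2: 0+708+23·10·3=1398; k=3: 460+648+23·2·3=1246; k=4: 874+729+23·9·3=2224; k=5: 2188+0+23·27·3=4051 → min 1246.
Top-level splits: k=1: (T₁..T₁)·(T₂..T₆) → 0+1246+24·23·3 = 2902; k=2: (T₁..T₂)·(T₃..T₆) → 5520+708+24·10·3 = 6948; k=3: (T₁..T₃)·(T₄..T₆) → 1564+648+24·2·3 = 2356; k=4: (T₁..T₄)·(T₅..T₆) → 1996+729+24·9·3 = 3373; k=5: (T₁..T₅)·(T₆..T₆) → 3346+0+24·27·3 = 5290.
Best split is after T₃, i.e. k = 3.

3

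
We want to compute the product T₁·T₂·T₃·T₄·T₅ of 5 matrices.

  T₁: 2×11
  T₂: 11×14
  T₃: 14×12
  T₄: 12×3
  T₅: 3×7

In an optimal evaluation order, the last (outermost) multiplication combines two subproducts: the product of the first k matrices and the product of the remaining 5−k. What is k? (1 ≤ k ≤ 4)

4

Adjacent pairs: T₁T₂ = 2·11·14 = 308; T₂T₃ = 11·14·12 = 1848; T₃T₄ = 14·12·3 = 504; T₄T₅ = 12·3·7 = 252.
Length 3: T₁..T₃: k=1: 0+1848+2·11·12=2112; k=2: 308+0+2·14·12=644 → min 644 | T₂..T₄: k=2: 0+504+11·14·3=966; k=3: 1848+0+11·12·3=2244 → min 966 | T₃..T₅: k=3: 0+252+14·12·7=1428; k=4: 504+0+14·3·7=798 → min 798.
Length 4: T₁..T₄: k=1: 0+966+2·11·3=1032; k=2: 308+504+2·14·3=896; k=3: 644+0+2·12·3=716 → min 716 | T₂..T₅: k=2: 0+798+11·14·7=1876; k=3: 1848+252+11·12·7=3024; k=4: 966+0+11·3·7=1197 → min 1197.
Top-level splits: k=1: (T₁..T₁)·(T₂..T₅) → 0+1197+2·11·7 = 1351; k=2: (T₁..T₂)·(T₃..T₅) → 308+798+2·14·7 = 1302; k=3: (T₁..T₃)·(T₄..T₅) → 644+252+2·12·7 = 1064; k=4: (T₁..T₄)·(T₅..T₅) → 716+0+2·3·7 = 758.
Best split is after T₄, i.e. k = 4.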